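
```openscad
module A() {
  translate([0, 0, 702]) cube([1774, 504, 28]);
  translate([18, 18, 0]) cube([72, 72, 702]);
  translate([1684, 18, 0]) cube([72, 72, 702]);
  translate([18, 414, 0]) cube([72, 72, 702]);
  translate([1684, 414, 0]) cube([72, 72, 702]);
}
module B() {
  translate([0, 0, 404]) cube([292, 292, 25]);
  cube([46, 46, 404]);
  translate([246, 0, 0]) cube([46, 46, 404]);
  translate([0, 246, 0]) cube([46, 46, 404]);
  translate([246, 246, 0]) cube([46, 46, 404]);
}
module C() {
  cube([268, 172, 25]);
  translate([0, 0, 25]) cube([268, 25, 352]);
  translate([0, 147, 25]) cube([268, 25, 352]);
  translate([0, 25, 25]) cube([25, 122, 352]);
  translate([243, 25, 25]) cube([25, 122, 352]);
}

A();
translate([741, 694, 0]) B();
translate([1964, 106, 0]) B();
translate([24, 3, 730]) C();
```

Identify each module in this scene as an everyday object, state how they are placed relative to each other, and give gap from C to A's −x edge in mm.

A is a table. B is a stool. C is an open box. Two stools sit around the table at the +y, +x sides. The open box is on top of the table. The gap from the open box to the table's −x edge is 24 mm.

The open box's min-x is at 24; the table's min-x is 0; gap = 24 mm.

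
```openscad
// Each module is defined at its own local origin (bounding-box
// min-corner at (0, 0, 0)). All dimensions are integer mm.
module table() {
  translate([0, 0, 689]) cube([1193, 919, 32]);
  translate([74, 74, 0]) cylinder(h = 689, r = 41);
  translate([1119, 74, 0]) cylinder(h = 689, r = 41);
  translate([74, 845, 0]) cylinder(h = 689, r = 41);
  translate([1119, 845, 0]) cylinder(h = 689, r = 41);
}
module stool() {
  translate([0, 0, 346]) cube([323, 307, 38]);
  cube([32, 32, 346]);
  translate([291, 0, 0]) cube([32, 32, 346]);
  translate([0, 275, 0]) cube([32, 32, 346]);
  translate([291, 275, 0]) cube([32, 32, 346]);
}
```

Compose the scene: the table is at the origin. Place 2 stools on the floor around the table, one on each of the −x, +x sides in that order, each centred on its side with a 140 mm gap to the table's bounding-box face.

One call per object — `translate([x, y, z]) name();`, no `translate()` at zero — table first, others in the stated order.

table();
translate([-463, 306, 0]) stool();
translate([1333, 306, 0]) stool();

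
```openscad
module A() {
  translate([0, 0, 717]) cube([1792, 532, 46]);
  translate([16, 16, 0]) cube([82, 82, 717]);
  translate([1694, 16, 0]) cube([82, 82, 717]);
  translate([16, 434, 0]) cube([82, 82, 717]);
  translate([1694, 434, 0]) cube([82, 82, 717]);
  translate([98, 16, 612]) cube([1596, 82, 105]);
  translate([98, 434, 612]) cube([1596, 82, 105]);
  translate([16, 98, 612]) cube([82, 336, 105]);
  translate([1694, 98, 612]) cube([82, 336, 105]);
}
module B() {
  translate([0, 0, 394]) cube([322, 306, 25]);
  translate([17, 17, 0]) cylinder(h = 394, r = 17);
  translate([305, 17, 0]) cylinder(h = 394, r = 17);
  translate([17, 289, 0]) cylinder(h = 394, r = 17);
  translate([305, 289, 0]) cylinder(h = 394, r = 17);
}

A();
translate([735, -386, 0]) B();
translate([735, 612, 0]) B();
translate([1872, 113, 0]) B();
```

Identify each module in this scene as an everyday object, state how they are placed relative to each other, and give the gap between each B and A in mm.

Each stool's nearest face is 80 mm from the table's bounding box.

A is a table. B is a stool. Three stools sit around the table at the −y, +y, +x sides. The gap between each stool and the table is 80 mm.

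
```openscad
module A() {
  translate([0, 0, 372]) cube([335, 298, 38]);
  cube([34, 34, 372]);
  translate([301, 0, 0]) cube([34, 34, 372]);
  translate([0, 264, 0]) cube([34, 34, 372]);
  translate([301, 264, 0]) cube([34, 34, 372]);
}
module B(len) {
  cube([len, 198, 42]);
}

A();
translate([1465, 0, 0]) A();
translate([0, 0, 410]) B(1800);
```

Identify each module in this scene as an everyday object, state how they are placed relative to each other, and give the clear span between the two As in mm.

A is a stool. B is a beam. A beam spans the tops of two stools. The clear span between the two stools is 1130 mm.

Second stool starts at x = 1465; first ends at x = 335; clear span = 1465 − 335 = 1130 mm.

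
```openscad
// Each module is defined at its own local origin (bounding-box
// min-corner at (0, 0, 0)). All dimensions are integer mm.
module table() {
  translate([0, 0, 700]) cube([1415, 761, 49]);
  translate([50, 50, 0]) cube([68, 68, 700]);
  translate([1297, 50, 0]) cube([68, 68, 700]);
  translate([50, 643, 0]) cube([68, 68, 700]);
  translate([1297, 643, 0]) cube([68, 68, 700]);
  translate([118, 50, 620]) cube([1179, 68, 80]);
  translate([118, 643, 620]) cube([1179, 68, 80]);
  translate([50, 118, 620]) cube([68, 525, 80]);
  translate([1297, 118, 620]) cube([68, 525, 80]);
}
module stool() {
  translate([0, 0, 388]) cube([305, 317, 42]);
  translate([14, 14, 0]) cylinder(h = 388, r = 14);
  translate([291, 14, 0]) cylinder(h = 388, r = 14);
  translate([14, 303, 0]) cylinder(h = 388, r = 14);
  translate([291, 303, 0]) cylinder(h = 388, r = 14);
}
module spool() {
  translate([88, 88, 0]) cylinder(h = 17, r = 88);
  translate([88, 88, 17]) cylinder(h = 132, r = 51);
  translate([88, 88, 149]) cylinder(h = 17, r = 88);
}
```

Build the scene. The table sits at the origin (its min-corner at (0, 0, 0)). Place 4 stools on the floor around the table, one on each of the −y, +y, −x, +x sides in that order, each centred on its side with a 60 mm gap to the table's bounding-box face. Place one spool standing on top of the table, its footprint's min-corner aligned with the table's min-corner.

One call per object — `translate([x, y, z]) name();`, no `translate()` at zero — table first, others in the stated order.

table();
translate([555, -377, 0]) stool();
translate([555, 821, 0]) stool();
translate([-365, 222, 0]) stool();
translate([1475, 222, 0]) stool();
translate([0, 0, 749]) spool();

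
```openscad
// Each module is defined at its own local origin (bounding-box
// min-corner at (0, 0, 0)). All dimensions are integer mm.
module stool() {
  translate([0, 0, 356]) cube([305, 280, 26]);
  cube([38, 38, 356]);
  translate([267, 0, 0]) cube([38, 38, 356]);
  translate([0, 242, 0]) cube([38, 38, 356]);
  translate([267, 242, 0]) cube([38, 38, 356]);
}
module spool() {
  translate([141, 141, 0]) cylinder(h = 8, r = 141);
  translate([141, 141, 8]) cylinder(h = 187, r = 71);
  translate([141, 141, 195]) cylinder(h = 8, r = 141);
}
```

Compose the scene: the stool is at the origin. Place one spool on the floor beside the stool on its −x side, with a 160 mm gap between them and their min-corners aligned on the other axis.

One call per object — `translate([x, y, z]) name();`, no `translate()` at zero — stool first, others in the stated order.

stool();
translate([-442, 0, 0]) spool();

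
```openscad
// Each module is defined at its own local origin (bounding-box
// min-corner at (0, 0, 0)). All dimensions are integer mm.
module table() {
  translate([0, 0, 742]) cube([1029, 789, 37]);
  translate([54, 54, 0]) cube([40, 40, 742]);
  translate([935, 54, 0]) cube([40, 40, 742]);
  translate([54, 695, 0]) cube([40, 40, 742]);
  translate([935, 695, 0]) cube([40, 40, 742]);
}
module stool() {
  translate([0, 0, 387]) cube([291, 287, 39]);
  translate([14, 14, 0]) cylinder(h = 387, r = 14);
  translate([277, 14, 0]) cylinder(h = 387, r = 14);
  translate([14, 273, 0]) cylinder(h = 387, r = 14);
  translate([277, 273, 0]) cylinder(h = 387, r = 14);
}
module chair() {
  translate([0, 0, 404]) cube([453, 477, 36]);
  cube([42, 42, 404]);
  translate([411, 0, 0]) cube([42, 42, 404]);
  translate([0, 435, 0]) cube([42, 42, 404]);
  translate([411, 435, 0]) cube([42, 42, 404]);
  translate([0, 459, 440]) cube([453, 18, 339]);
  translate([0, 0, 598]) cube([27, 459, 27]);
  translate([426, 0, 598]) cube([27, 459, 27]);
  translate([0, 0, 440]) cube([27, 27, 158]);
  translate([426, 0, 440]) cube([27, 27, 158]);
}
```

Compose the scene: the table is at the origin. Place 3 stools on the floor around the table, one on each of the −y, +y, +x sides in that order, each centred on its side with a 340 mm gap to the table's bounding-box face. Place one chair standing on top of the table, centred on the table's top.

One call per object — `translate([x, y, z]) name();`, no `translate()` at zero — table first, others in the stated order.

table();
translate([369, -627, 0]) stool();
translate([369, 1129, 0]) stool();
translate([1369, 251, 0]) stool();
translate([288, 156, 779]) chair();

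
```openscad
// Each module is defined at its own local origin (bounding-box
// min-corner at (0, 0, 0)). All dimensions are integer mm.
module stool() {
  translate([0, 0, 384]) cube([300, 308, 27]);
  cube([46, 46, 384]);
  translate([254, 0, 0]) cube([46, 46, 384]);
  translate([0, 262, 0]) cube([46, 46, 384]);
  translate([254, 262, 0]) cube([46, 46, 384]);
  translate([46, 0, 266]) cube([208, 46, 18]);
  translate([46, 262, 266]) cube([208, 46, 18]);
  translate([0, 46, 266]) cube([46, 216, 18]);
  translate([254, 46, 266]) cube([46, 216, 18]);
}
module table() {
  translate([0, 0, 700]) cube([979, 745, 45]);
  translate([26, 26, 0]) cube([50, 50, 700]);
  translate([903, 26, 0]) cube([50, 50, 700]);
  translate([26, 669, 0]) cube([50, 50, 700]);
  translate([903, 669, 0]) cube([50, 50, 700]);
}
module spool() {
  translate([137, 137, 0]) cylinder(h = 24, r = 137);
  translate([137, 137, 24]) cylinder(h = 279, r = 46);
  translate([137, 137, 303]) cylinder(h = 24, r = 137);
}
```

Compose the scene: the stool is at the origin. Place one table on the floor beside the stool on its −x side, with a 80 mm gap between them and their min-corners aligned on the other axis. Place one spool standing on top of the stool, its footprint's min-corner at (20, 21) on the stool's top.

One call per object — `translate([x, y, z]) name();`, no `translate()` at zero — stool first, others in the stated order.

stool();
translate([-1059, 0, 0]) table();
translate([20, 21, 411]) spool();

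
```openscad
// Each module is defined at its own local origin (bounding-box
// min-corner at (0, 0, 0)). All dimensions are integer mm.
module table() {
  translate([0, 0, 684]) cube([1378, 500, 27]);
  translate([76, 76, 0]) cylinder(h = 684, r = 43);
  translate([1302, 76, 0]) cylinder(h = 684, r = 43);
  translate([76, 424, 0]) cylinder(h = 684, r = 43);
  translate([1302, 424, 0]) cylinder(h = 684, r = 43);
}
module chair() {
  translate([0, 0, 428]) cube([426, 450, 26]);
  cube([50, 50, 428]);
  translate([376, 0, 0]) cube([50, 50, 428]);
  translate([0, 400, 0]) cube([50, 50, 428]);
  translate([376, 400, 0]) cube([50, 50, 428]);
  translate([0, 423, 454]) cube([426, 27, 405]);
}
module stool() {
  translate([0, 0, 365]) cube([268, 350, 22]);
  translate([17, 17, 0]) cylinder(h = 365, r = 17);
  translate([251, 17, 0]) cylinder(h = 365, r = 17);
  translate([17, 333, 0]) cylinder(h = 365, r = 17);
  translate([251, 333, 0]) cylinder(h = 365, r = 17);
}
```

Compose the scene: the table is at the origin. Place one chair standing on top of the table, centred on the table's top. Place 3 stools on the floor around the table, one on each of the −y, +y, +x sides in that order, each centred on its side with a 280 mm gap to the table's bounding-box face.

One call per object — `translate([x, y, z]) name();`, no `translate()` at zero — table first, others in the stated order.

table();
translate([476, 25, 711]) chair();
translate([555, -630, 0]) stool();
translate([555, 780, 0]) stool();
translate([1658, 75, 0]) stool();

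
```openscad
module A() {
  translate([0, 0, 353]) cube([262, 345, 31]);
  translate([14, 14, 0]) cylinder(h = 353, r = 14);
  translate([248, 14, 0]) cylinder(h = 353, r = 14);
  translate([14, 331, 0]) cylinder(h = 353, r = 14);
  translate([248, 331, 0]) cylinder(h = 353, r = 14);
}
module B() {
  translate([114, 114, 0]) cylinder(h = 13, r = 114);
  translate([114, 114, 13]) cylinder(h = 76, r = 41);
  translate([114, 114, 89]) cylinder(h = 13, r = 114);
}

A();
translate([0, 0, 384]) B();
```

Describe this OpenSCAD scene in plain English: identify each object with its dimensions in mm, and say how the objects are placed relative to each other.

A is a four-legged stool. The seat is a 262×345×31 mm slab whose top surface is at z = 384 mm; four round legs, each 28 mm in diameter, run from the floor (z = 0) to the underside of the seat, each leg's axis is inset half a diameter from the nearest pair of seat edges (so the leg's bounding box is flush with the corner).

B is a spool: two coaxial disc flanges of radius 114 mm and thickness 13 mm, joined by a core cylinder of radius 41 mm and height 76 mm. The lower flange rests on z = 0 and the three cylinders share a vertical axis.

The spool is on top of the stool.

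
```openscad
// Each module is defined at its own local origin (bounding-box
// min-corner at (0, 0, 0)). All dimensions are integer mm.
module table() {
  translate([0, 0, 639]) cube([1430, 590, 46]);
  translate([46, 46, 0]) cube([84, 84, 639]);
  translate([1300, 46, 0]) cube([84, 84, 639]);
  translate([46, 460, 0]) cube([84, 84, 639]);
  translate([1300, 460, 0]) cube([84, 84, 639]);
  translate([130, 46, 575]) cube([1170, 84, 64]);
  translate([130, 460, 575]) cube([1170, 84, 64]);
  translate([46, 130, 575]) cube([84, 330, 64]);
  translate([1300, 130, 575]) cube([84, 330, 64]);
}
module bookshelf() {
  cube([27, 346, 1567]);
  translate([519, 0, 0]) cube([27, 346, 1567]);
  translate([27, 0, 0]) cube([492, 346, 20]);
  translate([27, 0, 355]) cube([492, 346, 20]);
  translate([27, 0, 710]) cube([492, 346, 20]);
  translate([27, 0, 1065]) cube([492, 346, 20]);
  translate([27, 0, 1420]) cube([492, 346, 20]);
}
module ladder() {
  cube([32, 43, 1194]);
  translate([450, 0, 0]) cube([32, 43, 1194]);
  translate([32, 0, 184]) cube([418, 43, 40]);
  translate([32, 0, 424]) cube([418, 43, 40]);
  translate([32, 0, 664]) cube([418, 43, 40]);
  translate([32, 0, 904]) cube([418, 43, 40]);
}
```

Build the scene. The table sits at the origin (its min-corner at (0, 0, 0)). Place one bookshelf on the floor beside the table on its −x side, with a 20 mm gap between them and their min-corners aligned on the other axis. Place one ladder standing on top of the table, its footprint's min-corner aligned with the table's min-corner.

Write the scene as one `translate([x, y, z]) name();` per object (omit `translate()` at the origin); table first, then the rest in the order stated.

table();
translate([-566, 0, 0]) bookshelf();
translate([0, 0, 685]) ladder();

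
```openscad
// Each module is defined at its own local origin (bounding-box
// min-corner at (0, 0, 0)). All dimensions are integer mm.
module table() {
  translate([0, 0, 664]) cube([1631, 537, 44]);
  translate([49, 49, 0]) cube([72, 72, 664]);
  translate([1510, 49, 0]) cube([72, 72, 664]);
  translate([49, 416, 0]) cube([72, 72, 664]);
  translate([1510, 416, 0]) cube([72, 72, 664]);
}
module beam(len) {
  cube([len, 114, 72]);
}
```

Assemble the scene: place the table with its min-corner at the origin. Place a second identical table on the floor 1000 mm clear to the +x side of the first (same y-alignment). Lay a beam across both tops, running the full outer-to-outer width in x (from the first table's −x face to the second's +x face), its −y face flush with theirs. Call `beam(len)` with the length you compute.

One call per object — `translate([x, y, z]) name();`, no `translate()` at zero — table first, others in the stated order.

table();
translate([2631, 0, 0]) table();
translate([0, 0, 708]) beam(4262);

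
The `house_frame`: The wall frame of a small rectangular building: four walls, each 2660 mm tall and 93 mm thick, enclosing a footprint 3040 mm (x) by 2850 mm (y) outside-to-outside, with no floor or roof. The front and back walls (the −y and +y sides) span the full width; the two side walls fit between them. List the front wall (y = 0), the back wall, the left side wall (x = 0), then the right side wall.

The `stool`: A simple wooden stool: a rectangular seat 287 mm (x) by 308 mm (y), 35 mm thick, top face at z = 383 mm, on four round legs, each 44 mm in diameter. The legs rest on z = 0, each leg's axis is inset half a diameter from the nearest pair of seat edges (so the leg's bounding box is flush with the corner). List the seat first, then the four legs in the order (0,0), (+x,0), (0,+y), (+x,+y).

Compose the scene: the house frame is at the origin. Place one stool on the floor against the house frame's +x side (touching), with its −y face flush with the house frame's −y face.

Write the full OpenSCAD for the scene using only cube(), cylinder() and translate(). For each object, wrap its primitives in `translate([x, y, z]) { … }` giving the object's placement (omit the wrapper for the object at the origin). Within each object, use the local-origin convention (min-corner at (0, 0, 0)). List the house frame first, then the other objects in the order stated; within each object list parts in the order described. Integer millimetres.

cube([3040, 93, 2660]);
translate([0, 2757, 0]) cube([3040, 93, 2660]);
translate([0, 93, 0]) cube([93, 2664, 2660]);
translate([2947, 93, 0]) cube([93, 2664, 2660]);
translate([3040, 0, 0]) {
  translate([0, 0, 348]) cube([287, 308, 35]);
  translate([22, 22, 0]) cylinder(h = 348, r = 22);
  translate([265, 22, 0]) cylinder(h = 348, r = 22);
  translate([22, 286, 0]) cylinder(h = 348, r = 22);
  translate([265, 286, 0]) cylinder(h = 348, r = 22);
}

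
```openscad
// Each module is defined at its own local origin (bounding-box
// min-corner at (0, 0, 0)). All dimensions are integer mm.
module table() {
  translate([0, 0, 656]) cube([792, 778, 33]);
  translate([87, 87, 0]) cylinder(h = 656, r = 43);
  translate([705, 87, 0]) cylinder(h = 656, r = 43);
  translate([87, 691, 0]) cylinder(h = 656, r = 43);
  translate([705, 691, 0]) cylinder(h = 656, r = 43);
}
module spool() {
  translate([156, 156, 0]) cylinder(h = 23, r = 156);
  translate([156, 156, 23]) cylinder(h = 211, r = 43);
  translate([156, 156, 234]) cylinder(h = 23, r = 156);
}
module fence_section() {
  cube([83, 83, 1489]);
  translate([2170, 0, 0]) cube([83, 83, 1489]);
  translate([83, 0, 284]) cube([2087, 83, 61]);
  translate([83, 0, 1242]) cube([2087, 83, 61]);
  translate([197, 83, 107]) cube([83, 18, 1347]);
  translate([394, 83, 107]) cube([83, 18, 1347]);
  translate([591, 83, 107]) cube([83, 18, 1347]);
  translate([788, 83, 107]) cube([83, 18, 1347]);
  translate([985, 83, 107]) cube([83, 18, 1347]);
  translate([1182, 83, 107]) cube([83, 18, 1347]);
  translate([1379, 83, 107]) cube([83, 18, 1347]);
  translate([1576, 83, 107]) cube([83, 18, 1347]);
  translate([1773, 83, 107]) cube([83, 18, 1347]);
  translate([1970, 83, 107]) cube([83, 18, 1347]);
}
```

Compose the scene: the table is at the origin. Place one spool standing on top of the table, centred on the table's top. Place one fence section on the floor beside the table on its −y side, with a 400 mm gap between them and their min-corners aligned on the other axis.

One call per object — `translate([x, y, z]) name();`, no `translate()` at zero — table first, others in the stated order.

table();
translate([240, 233, 689]) spool();
translate([0, -501, 0]) fence_section();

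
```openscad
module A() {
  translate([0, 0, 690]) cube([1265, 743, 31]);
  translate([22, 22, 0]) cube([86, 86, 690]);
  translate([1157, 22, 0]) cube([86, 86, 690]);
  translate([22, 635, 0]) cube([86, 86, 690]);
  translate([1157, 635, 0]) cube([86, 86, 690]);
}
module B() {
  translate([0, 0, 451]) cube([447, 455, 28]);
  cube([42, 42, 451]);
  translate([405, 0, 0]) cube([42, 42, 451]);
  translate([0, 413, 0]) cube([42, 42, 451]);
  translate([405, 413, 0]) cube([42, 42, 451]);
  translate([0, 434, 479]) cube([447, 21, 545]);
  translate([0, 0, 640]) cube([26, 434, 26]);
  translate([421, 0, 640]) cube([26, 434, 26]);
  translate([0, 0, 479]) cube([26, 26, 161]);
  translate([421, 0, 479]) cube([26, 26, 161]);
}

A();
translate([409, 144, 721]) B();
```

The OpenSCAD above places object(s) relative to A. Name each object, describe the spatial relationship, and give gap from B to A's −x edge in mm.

A is a table. B is a chair. The chair is on top of the table, centred. The gap from the chair to the table's −x edge is 409 mm.

The chair's min-x is at 409; the table's min-x is 0; gap = 409 mm.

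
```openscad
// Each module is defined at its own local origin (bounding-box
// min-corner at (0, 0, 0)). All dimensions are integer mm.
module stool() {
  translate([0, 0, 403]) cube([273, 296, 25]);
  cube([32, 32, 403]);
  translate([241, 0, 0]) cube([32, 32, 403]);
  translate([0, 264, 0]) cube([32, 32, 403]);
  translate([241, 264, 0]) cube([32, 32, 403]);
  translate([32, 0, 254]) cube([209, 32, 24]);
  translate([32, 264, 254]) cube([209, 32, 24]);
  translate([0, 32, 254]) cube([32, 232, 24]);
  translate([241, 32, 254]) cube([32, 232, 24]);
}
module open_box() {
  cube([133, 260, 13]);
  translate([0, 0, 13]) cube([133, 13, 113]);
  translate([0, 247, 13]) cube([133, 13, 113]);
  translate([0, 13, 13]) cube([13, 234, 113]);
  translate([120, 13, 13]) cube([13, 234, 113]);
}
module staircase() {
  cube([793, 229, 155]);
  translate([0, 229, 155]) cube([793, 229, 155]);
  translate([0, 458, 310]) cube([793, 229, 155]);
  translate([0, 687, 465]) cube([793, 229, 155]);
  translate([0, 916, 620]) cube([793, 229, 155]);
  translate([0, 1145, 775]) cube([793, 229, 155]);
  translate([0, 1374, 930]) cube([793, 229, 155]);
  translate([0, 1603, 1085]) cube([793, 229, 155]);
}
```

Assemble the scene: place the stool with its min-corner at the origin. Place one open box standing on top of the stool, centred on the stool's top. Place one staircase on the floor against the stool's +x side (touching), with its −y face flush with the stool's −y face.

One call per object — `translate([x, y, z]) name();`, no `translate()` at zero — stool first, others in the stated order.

stool();
translate([70, 18, 428]) open_box();
translate([273, 0, 0]) staircase();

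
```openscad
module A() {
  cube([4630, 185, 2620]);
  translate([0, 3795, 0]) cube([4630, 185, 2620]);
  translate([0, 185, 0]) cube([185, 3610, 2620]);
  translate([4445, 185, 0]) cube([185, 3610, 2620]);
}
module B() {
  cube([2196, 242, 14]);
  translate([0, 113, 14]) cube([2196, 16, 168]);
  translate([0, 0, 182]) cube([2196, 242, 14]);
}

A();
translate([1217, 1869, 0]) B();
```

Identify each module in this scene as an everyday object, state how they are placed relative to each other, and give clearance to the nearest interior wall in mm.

Clearances: x = 1032, y = 1684; minimum 1032 mm.

A is a house frame. B is an I-beam. The I-beam sits inside the house frame, centred. The clearance to the nearest interior wall is 1032 mm.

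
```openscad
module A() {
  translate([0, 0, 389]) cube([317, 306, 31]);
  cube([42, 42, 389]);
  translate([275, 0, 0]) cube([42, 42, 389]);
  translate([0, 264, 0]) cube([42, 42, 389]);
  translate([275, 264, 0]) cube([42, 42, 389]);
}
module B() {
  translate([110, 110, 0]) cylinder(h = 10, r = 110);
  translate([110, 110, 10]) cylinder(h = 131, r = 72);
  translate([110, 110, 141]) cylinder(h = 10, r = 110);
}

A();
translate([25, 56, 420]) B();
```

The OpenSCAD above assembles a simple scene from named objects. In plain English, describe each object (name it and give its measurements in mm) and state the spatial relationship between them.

A is a simple wooden stool: a rectangular seat 317 mm (x) by 306 mm (y), 31 mm thick, top face at z = 420 mm, on four square legs, each 42×42 mm in cross-section. The legs rest on z = 0, each flush with a corner of the seat.

B is a spool: two coaxial disc flanges of radius 110 mm and thickness 10 mm, joined by a core cylinder of radius 72 mm and height 131 mm. The lower flange rests on z = 0 and the three cylinders share a vertical axis.

The spool is on top of the stool.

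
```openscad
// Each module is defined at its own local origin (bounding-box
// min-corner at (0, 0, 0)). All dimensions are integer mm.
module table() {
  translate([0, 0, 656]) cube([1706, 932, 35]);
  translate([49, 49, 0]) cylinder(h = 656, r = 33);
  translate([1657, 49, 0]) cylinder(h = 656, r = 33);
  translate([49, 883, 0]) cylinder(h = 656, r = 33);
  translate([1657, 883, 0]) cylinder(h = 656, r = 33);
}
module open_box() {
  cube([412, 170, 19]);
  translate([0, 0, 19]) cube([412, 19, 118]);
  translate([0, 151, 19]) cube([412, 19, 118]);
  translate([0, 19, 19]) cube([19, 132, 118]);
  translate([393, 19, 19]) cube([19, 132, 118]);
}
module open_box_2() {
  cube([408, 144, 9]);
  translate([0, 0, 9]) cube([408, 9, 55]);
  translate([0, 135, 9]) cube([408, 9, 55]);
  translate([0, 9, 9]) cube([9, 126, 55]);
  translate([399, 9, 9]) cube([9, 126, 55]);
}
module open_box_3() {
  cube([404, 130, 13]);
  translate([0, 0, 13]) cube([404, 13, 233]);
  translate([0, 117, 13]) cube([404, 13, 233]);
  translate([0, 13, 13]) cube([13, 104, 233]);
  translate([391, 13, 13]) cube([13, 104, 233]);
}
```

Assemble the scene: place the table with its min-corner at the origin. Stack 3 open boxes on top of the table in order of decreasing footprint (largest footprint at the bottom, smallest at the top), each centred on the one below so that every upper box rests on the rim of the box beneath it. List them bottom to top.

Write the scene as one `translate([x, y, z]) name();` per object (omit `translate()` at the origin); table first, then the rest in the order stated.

table();
translate([647, 381, 691]) open_box();
translate([649, 394, 828]) open_box_2();
translate([651, 401, 892]) open_box_3();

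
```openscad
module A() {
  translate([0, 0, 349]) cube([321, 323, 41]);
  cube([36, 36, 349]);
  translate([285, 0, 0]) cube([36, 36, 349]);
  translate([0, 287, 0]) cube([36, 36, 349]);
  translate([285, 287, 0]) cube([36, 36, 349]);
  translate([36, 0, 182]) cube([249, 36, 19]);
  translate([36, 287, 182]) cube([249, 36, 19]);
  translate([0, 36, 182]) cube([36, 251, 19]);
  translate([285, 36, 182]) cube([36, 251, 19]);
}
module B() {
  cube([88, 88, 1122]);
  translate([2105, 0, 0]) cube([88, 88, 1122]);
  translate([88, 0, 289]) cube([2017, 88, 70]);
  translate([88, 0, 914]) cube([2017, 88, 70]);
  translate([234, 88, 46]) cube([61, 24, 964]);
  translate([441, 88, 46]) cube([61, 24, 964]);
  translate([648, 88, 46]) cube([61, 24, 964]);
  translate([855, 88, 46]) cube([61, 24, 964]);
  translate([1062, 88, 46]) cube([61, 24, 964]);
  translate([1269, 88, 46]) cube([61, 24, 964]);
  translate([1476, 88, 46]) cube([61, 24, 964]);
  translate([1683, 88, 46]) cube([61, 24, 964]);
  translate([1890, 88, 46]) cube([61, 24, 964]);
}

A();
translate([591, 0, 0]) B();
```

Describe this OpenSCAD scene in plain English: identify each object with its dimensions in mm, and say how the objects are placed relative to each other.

A is a simple wooden stool: a rectangular seat 321 mm (x) by 323 mm (y), 41 mm thick, top face at z = 390 mm, on four square legs, each 36×36 mm in cross-section. The legs rest on z = 0, each flush with a corner of the seat. Four stretchers, 36 mm wide and 19 mm tall, connect adjacent legs with their undersides at z = 182 mm, each running between the inner faces of the legs it joins and aligned with the legs' outer faces on the other axis.

B is a fence section. Two 88×88 mm posts, 1122 mm tall, stand on the floor with a clear span of 2017 mm between their inner faces. Two horizontal rails of 88×70 mm section span the gap between the posts with their undersides at z = 289 mm and z = 914 mm, flush with the posts' −y face. 9 pickets, each 61 mm wide, 24 mm thick and 964 mm tall, are fixed to the +y face of the rails with their bottoms at z = 46 mm, evenly spaced across the span with equal gaps (rounded down to the nearest mm) at the −x end and between each pair — any rounding remainder accumulates at the +x end.

The fence section is on the floor beside the stool on its +x side.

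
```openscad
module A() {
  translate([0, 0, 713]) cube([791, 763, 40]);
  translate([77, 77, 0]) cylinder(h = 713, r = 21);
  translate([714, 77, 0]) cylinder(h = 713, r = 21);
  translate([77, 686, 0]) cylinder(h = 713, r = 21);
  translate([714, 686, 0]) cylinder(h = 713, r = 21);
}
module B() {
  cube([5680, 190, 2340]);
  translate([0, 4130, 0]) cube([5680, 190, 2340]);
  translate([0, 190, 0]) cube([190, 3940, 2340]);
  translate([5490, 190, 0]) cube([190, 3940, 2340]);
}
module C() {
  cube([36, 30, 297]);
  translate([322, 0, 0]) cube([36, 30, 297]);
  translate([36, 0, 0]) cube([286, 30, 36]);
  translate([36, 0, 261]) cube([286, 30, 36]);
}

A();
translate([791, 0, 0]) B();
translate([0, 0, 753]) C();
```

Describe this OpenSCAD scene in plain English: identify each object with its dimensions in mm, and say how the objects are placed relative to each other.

A is a table with a 791×763 mm rectangular top, 40 mm thick, top surface at z = 753 mm, supported by four round legs of 42 mm diameter, each leg's bounding box inset 56 mm from the nearest pair of top edges, running from the floor.

B is the wall frame of a small rectangular building: four walls, each 2340 mm tall and 190 mm thick, enclosing a footprint 5680 mm (x) by 4320 mm (y) outside-to-outside, with no floor or roof. The front and back walls (the −y and +y sides) span the full width; the two side walls fit between them.

C is a rectangular picture frame lying in the x–z plane (depth along y). The opening is 286 mm wide (x) by 225 mm tall (z), surrounded by a border 36 mm wide on all four sides. The frame is 30 mm deep and is made of two full-height vertical stiles with two horizontal rails fitted between them.

The house frame is against the table's +x side, with their −y faces flush. The picture frame is on top of the table.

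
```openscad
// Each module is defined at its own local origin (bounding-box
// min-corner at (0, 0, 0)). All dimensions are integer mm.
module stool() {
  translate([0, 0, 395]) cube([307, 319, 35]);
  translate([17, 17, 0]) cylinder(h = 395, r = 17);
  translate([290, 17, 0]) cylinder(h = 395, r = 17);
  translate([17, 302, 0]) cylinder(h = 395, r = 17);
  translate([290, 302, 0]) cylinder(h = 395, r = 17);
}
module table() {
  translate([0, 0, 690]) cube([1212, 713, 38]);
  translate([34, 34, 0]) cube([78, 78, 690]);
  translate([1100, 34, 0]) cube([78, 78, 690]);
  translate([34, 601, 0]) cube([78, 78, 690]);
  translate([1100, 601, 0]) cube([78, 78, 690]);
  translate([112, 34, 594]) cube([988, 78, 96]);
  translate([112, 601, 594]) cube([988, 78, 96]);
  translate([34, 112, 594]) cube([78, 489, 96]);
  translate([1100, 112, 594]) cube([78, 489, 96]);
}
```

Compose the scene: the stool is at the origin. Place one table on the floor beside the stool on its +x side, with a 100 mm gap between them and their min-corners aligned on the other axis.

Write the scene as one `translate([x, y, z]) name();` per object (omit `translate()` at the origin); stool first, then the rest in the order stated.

stool();
translate([407, 0, 0]) table();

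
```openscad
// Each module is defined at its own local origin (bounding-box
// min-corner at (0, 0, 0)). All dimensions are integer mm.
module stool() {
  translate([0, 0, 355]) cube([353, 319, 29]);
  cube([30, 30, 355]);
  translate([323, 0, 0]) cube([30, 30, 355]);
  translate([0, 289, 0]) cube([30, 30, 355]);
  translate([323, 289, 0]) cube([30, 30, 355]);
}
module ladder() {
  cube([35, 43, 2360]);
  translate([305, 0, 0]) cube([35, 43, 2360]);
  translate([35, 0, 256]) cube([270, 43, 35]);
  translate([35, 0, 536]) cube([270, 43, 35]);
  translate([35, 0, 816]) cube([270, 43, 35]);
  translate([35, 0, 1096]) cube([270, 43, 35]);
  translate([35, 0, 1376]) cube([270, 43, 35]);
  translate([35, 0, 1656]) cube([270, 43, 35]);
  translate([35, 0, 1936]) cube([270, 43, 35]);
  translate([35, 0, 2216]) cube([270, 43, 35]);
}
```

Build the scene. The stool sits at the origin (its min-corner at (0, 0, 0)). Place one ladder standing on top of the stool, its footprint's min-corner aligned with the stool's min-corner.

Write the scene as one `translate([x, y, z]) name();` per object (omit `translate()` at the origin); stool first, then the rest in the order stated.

stool();
translate([0, 0, 384]) ladder();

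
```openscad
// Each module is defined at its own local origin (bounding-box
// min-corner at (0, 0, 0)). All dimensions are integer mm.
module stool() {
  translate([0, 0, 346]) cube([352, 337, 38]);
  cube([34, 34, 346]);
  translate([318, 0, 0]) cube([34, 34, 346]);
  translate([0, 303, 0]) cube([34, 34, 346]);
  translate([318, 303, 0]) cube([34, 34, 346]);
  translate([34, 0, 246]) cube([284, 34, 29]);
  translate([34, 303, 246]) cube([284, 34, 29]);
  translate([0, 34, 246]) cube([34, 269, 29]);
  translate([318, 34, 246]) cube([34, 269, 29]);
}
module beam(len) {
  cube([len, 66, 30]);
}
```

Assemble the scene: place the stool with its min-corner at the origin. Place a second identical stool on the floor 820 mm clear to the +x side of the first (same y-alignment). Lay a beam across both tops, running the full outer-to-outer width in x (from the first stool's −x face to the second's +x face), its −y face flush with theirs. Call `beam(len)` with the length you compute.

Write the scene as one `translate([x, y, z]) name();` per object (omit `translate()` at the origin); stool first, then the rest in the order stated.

stool();
translate([1172, 0, 0]) stool();
translate([0, 0, 384]) beam(1524);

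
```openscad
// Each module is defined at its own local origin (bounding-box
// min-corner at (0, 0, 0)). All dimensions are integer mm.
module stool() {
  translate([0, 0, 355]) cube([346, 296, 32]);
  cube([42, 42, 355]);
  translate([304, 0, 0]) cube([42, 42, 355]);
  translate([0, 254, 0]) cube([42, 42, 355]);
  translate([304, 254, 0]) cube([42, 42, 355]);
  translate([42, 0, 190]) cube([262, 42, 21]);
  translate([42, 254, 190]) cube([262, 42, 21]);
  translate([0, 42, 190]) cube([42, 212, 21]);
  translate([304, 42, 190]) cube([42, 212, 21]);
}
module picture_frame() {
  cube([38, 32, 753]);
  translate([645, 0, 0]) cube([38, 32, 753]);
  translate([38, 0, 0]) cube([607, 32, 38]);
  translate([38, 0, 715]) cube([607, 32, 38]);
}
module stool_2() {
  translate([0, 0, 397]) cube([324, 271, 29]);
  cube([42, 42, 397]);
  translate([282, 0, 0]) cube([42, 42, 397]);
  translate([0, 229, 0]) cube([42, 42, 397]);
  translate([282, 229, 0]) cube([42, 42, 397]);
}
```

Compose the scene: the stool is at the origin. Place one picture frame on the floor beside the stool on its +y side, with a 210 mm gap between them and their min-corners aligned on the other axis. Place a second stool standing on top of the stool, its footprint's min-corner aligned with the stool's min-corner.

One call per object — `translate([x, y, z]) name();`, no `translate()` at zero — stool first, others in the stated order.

stool();
translate([0, 506, 0]) picture_frame();
translate([0, 0, 387]) stool_2();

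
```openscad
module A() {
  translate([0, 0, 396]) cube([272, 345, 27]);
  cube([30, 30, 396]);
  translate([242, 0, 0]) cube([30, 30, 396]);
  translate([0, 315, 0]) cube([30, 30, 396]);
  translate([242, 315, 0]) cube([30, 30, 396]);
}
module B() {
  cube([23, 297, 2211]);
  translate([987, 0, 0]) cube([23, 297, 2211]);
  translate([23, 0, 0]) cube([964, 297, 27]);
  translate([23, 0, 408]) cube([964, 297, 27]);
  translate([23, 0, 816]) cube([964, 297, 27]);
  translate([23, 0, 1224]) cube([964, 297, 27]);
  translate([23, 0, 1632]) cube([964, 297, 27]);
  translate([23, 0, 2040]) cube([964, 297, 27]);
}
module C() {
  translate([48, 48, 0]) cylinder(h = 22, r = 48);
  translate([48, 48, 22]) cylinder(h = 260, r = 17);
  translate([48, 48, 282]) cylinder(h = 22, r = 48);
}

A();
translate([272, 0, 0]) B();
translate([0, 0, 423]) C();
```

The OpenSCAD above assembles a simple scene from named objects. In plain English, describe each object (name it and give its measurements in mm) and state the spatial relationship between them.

A is a four-legged stool. The seat is a 272×345×27 mm slab whose top surface is at z = 423 mm; four square legs, each 30×30 mm in cross-section, run from the floor (z = 0) to the underside of the seat, each flush with a corner of the seat.

B is a bookshelf 1010 mm wide overall, 297 mm deep and 2211 mm tall. The two sides are 23 mm thick vertical panels. 6 horizontal shelves of 27 mm thickness span between the inner faces of the sides; the lowest shelf sits on the floor and shelves are stacked with a clear vertical gap of 381 mm between each pair.

C is a spool: two coaxial disc flanges of radius 48 mm and thickness 22 mm, joined by a core cylinder of radius 17 mm and height 260 mm. The lower flange rests on z = 0 and the three cylinders share a vertical axis.

The bookshelf is against the stool's +x side, with their −y faces flush. The spool is on top of the stool.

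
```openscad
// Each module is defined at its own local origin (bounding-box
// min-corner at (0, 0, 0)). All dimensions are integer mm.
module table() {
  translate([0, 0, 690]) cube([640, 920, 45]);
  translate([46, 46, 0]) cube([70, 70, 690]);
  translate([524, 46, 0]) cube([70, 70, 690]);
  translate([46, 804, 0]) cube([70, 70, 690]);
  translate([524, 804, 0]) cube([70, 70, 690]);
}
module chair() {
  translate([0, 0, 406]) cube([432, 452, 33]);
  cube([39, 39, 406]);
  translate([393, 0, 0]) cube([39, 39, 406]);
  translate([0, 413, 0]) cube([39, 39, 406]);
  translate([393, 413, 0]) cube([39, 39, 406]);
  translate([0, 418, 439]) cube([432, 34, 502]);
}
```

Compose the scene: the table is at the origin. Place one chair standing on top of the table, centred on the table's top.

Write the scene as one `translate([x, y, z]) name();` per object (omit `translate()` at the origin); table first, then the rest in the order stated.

table();
translate([104, 234, 735]) chair();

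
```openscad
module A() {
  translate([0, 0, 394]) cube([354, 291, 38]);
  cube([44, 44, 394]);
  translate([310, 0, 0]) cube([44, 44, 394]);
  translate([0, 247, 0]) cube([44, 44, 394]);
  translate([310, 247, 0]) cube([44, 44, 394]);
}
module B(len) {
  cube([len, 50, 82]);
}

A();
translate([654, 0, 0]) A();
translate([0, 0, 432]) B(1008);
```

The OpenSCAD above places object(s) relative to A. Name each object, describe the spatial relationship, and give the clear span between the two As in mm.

Second stool starts at x = 654; first ends at x = 354; clear span = 654 − 354 = 300 mm.

A is a stool. B is a beam. A beam spans the tops of two stools. The clear span between the two stools is 300 mm.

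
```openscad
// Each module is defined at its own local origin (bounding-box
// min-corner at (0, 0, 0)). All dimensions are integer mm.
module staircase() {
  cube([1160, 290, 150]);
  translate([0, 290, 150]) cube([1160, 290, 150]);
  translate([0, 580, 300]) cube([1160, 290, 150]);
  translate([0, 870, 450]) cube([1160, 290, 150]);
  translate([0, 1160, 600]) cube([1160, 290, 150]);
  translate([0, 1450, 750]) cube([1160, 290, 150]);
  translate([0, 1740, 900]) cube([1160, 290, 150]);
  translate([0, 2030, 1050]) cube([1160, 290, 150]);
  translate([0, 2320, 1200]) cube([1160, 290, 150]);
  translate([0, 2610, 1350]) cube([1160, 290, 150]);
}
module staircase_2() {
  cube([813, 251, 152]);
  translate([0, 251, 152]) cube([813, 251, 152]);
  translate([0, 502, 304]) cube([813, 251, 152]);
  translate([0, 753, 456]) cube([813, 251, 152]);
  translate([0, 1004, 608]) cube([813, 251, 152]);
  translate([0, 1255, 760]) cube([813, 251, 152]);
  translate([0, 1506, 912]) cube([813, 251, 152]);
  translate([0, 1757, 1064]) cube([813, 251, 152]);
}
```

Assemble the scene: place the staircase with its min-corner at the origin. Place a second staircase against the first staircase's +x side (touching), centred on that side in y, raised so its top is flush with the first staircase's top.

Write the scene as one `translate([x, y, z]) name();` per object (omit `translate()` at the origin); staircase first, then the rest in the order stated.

staircase();
translate([1160, 446, 284]) staircase_2();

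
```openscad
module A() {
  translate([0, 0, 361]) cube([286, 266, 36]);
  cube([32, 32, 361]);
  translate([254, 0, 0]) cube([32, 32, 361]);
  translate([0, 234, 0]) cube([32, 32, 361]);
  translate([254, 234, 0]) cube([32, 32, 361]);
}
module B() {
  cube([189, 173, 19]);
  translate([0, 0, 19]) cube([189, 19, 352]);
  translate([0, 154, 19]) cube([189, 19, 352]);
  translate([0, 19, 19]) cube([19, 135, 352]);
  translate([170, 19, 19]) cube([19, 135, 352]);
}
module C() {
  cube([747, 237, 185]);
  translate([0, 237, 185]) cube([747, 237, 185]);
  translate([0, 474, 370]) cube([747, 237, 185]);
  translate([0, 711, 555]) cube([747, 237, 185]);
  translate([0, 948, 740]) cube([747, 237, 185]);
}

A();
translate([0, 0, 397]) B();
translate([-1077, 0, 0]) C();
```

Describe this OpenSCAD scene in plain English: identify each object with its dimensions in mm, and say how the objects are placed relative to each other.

A is a simple wooden stool: a rectangular seat 286 mm (x) by 266 mm (y), 36 mm thick, top face at z = 397 mm, on four square legs, each 32×32 mm in cross-section. The legs rest on z = 0, each flush with a corner of the seat.

B is an open storage box with external size 189×173×371 mm and wall thickness 19 mm (the base is also 19 mm thick). The base covers the whole footprint; the four walls stand on the base, with the y-facing walls full-width and the x-facing walls fitting between their inner faces.

C is a straight staircase of 5 solid steps. Each step is 747 mm wide (x), 237 mm deep (y, the going) and 185 mm tall (the rise). The first step rests on the floor; each subsequent step sits one going further in +y and one rise higher in +z, directly behind and above the previous step with no overlap.

The open box is on top of the stool. The staircase is on the floor beside the stool on its −x side.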